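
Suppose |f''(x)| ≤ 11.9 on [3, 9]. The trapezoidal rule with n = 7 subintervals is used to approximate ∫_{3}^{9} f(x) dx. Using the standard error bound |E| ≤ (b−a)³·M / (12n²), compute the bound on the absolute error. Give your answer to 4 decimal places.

|E| ≤ (6)³·11.9 / (12·7²) = 2570.4/588 = 4.3714.

4.3714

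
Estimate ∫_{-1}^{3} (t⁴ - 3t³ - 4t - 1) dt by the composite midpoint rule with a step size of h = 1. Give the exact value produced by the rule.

-32.75

h = (3 − (-1))/4 = 1.
Midpoints m₁,…,m₄ = -0.5, 0.5, 1.5, 2.5.
f(m₁)=1.4375, f(m₂)=-3.3125, f(m₃)=-12.0625, f(m₄)=-18.8125.
h·[f(m₁) + f(m₂) + f(m₃) + f(m₄)] = 1·(-32.75) = -32.75.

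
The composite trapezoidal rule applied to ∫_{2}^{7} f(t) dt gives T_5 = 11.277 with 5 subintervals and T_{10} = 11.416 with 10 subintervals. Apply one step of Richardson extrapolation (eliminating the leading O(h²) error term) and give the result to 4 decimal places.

11.4623

R = (4·T_{10} − T_5) / 3 = (4·11.416 − 11.277)/3 = (34.387)/3 = 11.4623.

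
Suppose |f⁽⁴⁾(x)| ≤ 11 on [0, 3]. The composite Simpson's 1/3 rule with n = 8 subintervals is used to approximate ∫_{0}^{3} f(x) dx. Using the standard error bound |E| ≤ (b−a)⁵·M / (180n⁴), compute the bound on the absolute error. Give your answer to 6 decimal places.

|E| ≤ (3)⁵·11 / (180·8⁴) = 2673/737280 = 0.003625.

0.003625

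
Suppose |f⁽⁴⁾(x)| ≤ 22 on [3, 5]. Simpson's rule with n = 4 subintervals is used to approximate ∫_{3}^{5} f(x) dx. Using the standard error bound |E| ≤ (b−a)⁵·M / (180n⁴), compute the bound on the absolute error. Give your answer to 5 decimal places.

|E| ≤ (2)⁵·22 / (180·4⁴) = 704/46080 = 0.01528.

0.01528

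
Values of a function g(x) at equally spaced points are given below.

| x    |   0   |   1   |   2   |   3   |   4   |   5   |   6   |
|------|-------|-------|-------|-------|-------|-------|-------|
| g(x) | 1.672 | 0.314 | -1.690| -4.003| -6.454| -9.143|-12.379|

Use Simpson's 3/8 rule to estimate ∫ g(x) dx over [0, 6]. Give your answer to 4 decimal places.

-26.1120

h = 1, n = 6.
(3h/8)·[y₀ + 3y₁ + 3y₂ + 2y₃ + 3y₄ + 3y₅ + y₆] = 0.375·(-69.632) = -26.1120.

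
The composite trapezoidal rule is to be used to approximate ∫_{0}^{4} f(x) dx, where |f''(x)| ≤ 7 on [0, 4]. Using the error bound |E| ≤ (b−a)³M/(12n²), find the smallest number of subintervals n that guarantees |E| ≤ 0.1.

Need 448/(12n²) ≤ 0.1.
n² ≥ 448/(12·0.1) = 373.333 ⇒ n ≥ 19.3218, so the smallest n is 20.

20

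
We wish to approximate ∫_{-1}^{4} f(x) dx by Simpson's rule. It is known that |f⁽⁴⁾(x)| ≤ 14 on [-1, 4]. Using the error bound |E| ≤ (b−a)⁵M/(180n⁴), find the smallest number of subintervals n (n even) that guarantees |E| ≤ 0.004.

16

Need 43750/(180n⁴) ≤ 0.004.
n⁴ ≥ 43750/(180·0.004) = 60763.9 ⇒ n ≥ 15.7004, so the smallest even n is 16. (n must be even for Simpson's rule.)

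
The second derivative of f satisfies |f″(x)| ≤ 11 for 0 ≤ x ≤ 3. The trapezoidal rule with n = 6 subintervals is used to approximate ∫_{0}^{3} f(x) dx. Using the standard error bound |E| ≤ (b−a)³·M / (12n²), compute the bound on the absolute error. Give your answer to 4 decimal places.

|E| ≤ (3)³·11 / (12·6²) = 297/432 = 0.6875.

0.6875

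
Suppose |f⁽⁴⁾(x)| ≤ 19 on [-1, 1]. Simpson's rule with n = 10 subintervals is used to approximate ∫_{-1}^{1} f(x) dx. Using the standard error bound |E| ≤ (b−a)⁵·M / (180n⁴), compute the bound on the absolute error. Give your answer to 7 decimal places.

|E| ≤ (2)⁵·19 / (180·10⁴) = 608/1800000 = 0.0003378.

0.0003378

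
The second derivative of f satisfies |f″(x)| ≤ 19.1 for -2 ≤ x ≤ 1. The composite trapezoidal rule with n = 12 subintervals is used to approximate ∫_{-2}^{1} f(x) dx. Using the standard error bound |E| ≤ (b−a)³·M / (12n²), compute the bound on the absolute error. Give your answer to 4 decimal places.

0.2984

|E| ≤ (3)³·19.1 / (12·12²) = 515.7/1728 = 0.2984.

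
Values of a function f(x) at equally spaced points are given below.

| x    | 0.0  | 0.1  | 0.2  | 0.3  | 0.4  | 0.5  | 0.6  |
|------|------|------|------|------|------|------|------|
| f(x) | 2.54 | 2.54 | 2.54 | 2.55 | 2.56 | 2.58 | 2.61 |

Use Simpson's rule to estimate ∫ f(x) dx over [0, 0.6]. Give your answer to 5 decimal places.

1.53433

h = 0.1, n = 6.
(h/3)·[y₀ + 4y₁ + 2y₂ + 4y₃ + 2y₄ + 4y₅ + y₆] = 0.033333·(46.03) = 1.53433.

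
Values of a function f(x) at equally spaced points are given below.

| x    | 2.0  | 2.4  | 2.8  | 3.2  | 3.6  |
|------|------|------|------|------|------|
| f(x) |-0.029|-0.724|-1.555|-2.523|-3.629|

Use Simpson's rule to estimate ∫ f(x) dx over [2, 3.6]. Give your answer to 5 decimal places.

-2.63413

h = 0.4, n = 4.
(h/3)·[y₀ + 4y₁ + 2y₂ + 4y₃ + y₄] = 0.133333·(-19.756) = -2.63413.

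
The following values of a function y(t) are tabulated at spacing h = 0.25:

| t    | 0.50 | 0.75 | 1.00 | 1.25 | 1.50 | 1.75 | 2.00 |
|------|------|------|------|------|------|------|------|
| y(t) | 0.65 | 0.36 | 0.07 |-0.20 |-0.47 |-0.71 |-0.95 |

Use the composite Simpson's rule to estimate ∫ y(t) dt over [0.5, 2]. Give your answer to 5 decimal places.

-0.27500

h = 0.25, n = 6.
(h/3)·[y₀ + 4y₁ + 2y₂ + 4y₃ + 2y₄ + 4y₅ + y₆] = 0.083333·(-3.30) = -0.27500.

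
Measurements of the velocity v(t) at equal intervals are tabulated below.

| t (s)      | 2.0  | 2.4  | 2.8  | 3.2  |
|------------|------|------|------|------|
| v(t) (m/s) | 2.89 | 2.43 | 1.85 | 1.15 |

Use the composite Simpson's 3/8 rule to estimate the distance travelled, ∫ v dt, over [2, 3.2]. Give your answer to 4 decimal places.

2.5320

h = 0.4, n = 3.
(3h/8)·[y₀ + 3y₁ + 3y₂ + y₃] = 0.15·(16.88) = 2.5320.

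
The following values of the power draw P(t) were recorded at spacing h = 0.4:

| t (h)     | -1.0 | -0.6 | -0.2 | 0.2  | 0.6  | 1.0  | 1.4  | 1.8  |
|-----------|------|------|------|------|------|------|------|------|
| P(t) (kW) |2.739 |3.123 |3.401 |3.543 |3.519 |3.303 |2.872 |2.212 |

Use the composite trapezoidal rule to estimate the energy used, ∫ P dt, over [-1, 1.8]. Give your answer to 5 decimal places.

8.89460

h = 0.4, n = 7.
(h/2)·[y₀ + 2y₁ + 2y₂ + 2y₃ + 2y₄ + 2y₅ + 2y₆ + y₇] = 0.2·(44.473) = 8.89460.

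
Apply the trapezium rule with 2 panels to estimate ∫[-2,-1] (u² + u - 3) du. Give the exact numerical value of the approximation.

-2.125

h = (-1 − (-2))/2 = 0.5.
Nodes u₀,…,u₂ = -2, -1.5, -1.
f(u) = u² + u - 3: f₀=-1, f₁=-2.25, f₂=-3.
(h/2)·[f₀ + 2f₁ + f₂] = 0.25·(-8.5) = -2.125.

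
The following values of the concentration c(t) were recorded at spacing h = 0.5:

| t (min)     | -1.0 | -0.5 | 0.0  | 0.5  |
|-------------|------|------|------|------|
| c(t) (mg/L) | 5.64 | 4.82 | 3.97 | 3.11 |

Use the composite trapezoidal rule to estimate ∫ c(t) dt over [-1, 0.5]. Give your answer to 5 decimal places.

6.58250

h = 0.5, n = 3.
(h/2)·[y₀ + 2y₁ + 2y₂ + y₃] = 0.25·(26.33) = 6.58250.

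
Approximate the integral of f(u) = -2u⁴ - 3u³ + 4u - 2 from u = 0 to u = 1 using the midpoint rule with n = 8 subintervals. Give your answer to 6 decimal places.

h = (1 − 0)/8 = 0.125.
Midpoints m₁,…,m₈ = 0.0625, 0.1875, 0.3125, 0.4375, 0.5625, 0.6875, 0.8125, 0.9375.
f(m₁)=-1.750762939453125, f(m₂)=-1.272247314453125, f(m₃)=-0.860626220703125, f(m₄)=-0.574493408203125, f(m₅)=-0.484161376953125, f(m₆)=-0.671661376953125, f(m₇)=-1.230743408203125, f(m₈)=-2.266876220703125.
h·[f(m₁) + f(m₂) + f(m₃) + f(m₄) + f(m₅) + f(m₆) + f(m₇) + f(m₈)] = 0.125·(-9.111572265625) = -1.138947.

-1.138947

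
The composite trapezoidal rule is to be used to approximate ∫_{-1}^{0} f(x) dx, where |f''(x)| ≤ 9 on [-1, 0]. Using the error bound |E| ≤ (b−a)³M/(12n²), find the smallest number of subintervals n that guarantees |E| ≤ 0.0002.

Need 9/(12n²) ≤ 0.0002.
n² ≥ 9/(12·0.0002) = 3750 ⇒ n ≥ 61.2372, so the smallest n is 62.

62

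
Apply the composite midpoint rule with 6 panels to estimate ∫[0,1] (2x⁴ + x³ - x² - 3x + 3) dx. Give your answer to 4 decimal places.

1.8063

h = (1 − 0)/6 = 0.166667.
Midpoints m₁,…,m₆ = 0.083333, 0.25, 0.416667, 0.583333, 0.75, 0.916667.
f(m₁)=2.743731, f(m₂)=2.2109375, f(m₃)=1.709008, f(m₄)=1.339796, f(m₅)=1.2421875, f(m₆)=1.592110.
h·[f(m₁) + f(m₂) + f(m₃) + f(m₄) + f(m₅) + f(m₆)] = 0.166667·(10.837770) = 1.8063.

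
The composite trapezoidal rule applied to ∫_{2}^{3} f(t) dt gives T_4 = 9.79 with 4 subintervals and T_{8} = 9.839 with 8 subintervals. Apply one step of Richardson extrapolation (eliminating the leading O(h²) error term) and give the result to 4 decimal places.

9.8553

R = (4·T_{8} − T_4) / 3 = (4·9.839 − 9.79)/3 = (29.566)/3 = 9.8553.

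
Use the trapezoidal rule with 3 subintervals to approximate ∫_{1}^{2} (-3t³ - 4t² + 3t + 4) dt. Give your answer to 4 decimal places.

h = (2 − 1)/3 = 0.333333.
Nodes t₀,…,t₃ = 1, 1.333333, 1.666667, 2.
f(t) = -3t³ - 4t² + 3t + 4: f₀=0, f₁=-6.222222, f₂=-16, f₃=-30.
(h/2)·[f₀ + 2f₁ + 2f₂ + f₃] = 0.166667·(-74.444444) = -12.4074.

-12.4074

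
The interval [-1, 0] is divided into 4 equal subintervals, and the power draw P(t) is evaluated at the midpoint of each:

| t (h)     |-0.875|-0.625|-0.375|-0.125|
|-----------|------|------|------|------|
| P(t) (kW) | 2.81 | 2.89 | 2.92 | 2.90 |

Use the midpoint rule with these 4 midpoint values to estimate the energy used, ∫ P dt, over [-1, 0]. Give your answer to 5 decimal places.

h = 0.25, n = 4.
h·[y(m₁) + y(m₂) + y(m₃) + y(m₄)] = 0.25·(11.52) = 2.88000.

2.88000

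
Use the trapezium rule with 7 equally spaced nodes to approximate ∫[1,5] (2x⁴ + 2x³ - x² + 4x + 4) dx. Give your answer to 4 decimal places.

1625.9918

h = (5 − 1)/6 = 0.666667.
Nodes x₀,…,x₆ = 1, 1.666667, 2.333333, 3, 3.666667, 4.333333, 5.
f(x) = 2x⁴ + 2x³ - x² + 4x + 4: f₀=11, f₁=32.580247, f₂=92.580247, f₃=223, f₄=465.320988, f₅=870.506173, f₆=1499.
(h/2)·[f₀ + 2f₁ + 2f₂ + 2f₃ + 2f₄ + 2f₅ + f₆] = 0.333333·(4877.975309) = 1625.9918.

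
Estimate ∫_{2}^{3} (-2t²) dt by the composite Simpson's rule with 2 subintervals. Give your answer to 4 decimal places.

-12.6667

h = (3 − 2)/2 = 0.5.
Nodes t₀,…,t₂ = 2, 2.5, 3.
f(t) = -2t²: f₀=-8, f₁=-12.5, f₂=-18.
(h/3)·[f₀ + 4f₁ + f₂] = 0.166667·(-76) = -12.6667.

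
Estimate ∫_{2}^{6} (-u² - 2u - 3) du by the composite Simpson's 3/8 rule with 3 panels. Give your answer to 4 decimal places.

h = (6 − 2)/3 = 1.333333.
Nodes u₀,…,u₃ = 2, 3.333333, 4.666667, 6.
f(u) = -u² - 2u - 3: f₀=-11, f₁=-20.777778, f₂=-34.111111, f₃=-51.
(3h/8)·[f₀ + 3f₁ + 3f₂ + f₃] = 0.5·(-226.666667) = -113.3333.

-113.3333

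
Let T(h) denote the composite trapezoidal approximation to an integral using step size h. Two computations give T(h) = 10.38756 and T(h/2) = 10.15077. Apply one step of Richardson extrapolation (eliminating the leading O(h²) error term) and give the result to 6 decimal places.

R = (4·T(h/2) − T(h)) / 3 = (4·10.15077 − 10.38756)/3 = (30.21552)/3 = 10.071840.

10.071840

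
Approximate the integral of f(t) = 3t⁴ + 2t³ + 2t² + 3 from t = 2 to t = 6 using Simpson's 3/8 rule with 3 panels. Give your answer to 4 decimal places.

5448.4444

h = (6 − 2)/3 = 1.333333.
Nodes t₀,…,t₃ = 2, 3.333333, 4.666667, 6.
f(t) = 3t⁴ + 2t³ + 2t² + 3: f₀=75, f₁=469.666667, f₂=1672.629630, f₃=4395.
(3h/8)·[f₀ + 3f₁ + 3f₂ + f₃] = 0.5·(10896.888889) = 5448.4444.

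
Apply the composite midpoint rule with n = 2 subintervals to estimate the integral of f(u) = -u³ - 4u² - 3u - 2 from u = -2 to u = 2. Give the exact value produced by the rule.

-24

h = (2 − (-2))/2 = 2.
Midpoints m₁,…,m₂ = -1, 1.
f(m₁)=-2, f(m₂)=-10.
h·[f(m₁) + f(m₂)] = 2·(-12) = -24.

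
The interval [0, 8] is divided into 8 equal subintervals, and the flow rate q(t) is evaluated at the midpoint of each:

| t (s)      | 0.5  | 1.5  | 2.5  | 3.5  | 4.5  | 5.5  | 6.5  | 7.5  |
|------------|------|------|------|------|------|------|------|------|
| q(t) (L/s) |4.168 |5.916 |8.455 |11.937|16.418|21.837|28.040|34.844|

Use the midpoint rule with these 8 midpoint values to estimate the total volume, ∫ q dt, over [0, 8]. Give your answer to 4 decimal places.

h = 1, n = 8.
h·[y(m₁) + y(m₂) + y(m₃) + y(m₄) + y(m₅) + y(m₆) + y(m₇) + y(m₈)] = 1·(131.615) = 131.6150.

131.6150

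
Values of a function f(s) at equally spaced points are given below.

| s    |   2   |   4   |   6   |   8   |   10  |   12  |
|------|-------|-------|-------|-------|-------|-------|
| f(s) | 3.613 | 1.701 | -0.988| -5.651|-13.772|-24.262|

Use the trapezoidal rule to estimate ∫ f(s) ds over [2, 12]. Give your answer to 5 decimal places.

-58.06900

h = 2, n = 5.
(h/2)·[y₀ + 2y₁ + 2y₂ + 2y₃ + 2y₄ + y₅] = 1·(-58.069) = -58.06900.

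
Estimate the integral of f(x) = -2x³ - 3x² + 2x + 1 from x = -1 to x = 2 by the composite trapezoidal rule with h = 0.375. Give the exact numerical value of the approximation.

h = (2 − (-1))/8 = 0.375.
Nodes x₀,…,x₈ = -1, -0.625, -0.25, 0.125, 0.5, 0.875, 1.25, 1.625, 2.
f(x) = -2x³ - 3x² + 2x + 1: f₀=-2, f₁=-0.93359375, f₂=0.34375, f₃=1.19921875, f₄=1, f₅=-0.88671875, f₆=-5.09375, f₇=-12.25390625, f₈=-23.
(h/2)·[f₀ + 2f₁ + 2f₂ + 2f₃ + 2f₄ + 2f₅ + 2f₆ + 2f₇ + f₈] = 0.1875·(-58.25) = -10.921875.

-10.921875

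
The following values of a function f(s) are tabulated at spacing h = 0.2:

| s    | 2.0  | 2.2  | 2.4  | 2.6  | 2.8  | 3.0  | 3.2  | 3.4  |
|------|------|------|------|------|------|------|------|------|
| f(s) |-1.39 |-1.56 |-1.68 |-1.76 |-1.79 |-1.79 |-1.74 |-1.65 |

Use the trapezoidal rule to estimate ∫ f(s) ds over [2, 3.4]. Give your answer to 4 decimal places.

h = 0.2, n = 7.
(h/2)·[y₀ + 2y₁ + 2y₂ + 2y₃ + 2y₄ + 2y₅ + 2y₆ + y₇] = 0.1·(-23.68) = -2.3680.

-2.3680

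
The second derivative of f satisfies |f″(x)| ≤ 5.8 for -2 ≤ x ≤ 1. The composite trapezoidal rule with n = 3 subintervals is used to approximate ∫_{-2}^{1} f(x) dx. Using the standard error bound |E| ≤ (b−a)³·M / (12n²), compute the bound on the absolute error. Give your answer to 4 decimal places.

1.4500

|E| ≤ (3)³·5.8 / (12·3²) = 156.6/108 = 1.4500.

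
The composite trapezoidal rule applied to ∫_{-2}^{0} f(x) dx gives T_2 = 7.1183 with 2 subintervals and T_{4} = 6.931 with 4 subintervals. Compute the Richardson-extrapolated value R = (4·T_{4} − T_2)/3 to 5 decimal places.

6.86857

R = (4·T_{4} − T_2) / 3 = (4·6.931 − 7.1183)/3 = (20.6057)/3 = 6.86857.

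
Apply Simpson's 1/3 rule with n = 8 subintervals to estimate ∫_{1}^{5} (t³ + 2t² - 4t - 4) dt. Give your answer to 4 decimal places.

174.6667

h = (5 − 1)/8 = 0.5.
Nodes t₀,…,t₈ = 1, 1.5, 2, 2.5, 3, 3.5, 4, 4.5, 5.
f(t) = t³ + 2t² - 4t - 4: f₀=-5, f₁=-2.125, f₂=4, f₃=14.125, f₄=29, f₅=49.375, f₆=76, f₇=109.625, f₈=151.
(h/3)·[f₀ + 4f₁ + 2f₂ + 4f₃ + 2f₄ + 4f₅ + 2f₆ + 4f₇ + f₈] = 0.166667·(1048) = 174.6667.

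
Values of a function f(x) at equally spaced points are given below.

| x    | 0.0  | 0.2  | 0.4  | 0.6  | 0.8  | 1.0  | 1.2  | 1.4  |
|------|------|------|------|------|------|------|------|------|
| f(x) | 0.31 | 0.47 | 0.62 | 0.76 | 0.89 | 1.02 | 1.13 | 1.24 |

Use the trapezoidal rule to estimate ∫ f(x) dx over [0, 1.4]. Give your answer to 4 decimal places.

h = 0.2, n = 7.
(h/2)·[y₀ + 2y₁ + 2y₂ + 2y₃ + 2y₄ + 2y₅ + 2y₆ + y₇] = 0.1·(11.33) = 1.1330.

1.1330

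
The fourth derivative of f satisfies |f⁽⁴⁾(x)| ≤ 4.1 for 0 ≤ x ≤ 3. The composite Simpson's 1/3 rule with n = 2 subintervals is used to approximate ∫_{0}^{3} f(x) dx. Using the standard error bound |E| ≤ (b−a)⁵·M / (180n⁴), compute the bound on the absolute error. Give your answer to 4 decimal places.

0.3459

|E| ≤ (3)⁵·4.1 / (180·2⁴) = 996.3/2880 = 0.3459.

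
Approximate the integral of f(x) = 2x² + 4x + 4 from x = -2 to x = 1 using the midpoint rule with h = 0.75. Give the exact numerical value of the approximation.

11.71875

h = (1 − (-2))/4 = 0.75.
Midpoints m₁,…,m₄ = -1.625, -0.875, -0.125, 0.625.
f(m₁)=2.78125, f(m₂)=2.03125, f(m₃)=3.53125, f(m₄)=7.28125.
h·[f(m₁) + f(m₂) + f(m₃) + f(m₄)] = 0.75·(15.625) = 11.71875.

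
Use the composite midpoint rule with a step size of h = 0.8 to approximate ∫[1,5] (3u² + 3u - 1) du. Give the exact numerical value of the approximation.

h = (5 − 1)/5 = 0.8.
Midpoints m₁,…,m₅ = 1.4, 2.2, 3, 3.8, 4.6.
f(m₁)=9.08, f(m₂)=20.12, f(m₃)=35, f(m₄)=53.72, f(m₅)=76.28.
h·[f(m₁) + f(m₂) + f(m₃) + f(m₄) + f(m₅)] = 0.8·(194.2) = 155.36.

155.36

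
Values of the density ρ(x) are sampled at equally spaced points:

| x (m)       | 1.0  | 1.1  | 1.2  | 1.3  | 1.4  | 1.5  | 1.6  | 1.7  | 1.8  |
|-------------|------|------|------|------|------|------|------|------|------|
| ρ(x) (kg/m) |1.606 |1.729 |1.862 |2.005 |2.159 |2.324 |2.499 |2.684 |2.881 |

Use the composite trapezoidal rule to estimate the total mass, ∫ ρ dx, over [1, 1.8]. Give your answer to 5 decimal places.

h = 0.1, n = 8.
(h/2)·[y₀ + 2y₁ + 2y₂ + 2y₃ + 2y₄ + 2y₅ + 2y₆ + 2y₇ + y₈] = 0.05·(35.011) = 1.75055.

1.75055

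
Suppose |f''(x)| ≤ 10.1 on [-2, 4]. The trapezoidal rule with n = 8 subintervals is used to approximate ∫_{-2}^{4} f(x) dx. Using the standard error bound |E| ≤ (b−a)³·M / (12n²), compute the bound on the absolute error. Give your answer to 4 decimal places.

|E| ≤ (6)³·10.1 / (12·8²) = 2181.6/768 = 2.8406.

2.8406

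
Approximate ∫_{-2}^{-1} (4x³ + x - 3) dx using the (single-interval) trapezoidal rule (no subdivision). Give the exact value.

T = (b−a)/2 · [f(-2) + f(-1)] = 0.5·[(-37) + (-8)] = -22.5.

-22.5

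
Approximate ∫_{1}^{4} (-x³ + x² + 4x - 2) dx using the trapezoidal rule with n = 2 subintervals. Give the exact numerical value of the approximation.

-26.0625

h = (4 − 1)/2 = 1.5.
Nodes x₀,…,x₂ = 1, 2.5, 4.
f(x) = -x³ + x² + 4x - 2: f₀=2, f₁=-1.375, f₂=-34.
(h/2)·[f₀ + 2f₁ + f₂] = 0.75·(-34.75) = -26.0625.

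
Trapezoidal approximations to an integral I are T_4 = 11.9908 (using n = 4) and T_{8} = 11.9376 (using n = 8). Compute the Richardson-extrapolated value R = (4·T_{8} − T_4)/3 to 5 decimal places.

11.91987

R = (4·T_{8} − T_4) / 3 = (4·11.9376 − 11.9908)/3 = (35.7596)/3 = 11.91987.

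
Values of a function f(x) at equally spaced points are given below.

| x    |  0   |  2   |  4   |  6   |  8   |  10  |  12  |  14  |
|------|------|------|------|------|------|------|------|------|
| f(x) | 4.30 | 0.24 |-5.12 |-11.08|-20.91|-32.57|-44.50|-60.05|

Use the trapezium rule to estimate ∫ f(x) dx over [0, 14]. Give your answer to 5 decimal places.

h = 2, n = 7.
(h/2)·[y₀ + 2y₁ + 2y₂ + 2y₃ + 2y₄ + 2y₅ + 2y₆ + y₇] = 1·(-283.63) = -283.63000.

-283.63000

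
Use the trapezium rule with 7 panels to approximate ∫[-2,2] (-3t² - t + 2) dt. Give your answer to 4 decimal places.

-8.6531

h = (2 − (-2))/7 = 0.571429.
Nodes t₀,…,t₇ = -2, -1.428571, -0.857143, -0.285714, 0.285714, 0.857143, 1.428571, 2.
f(t) = -3t² - t + 2: f₀=-8, f₁=-2.693878, f₂=0.653061, f₃=2.040816, f₄=1.469388, f₅=-1.061224, f₆=-5.551020, f₇=-12.
(h/2)·[f₀ + 2f₁ + 2f₂ + 2f₃ + 2f₄ + 2f₅ + 2f₆ + f₇] = 0.285714·(-30.285714) = -8.6531.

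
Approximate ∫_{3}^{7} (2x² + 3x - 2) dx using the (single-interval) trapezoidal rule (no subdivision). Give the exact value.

284

T = (b−a)/2 · [f(3) + f(7)] = 2·[25 + 117] = 284.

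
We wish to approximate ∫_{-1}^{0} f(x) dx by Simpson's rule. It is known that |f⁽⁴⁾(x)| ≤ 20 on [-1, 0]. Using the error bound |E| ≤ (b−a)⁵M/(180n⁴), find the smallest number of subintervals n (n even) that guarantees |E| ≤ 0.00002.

10

Need 20/(180n⁴) ≤ 0.00002.
n⁴ ≥ 20/(180·0.00002) = 5555.56 ⇒ n ≥ 8.6334, so the smallest even n is 10. (n must be even for Simpson's rule.)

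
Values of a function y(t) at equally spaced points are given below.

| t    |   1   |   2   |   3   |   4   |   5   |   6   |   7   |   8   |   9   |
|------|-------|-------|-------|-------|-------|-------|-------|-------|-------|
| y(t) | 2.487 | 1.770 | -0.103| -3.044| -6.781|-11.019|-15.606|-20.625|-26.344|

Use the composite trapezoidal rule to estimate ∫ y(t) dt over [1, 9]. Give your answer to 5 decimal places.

-67.33650

h = 1, n = 8.
(h/2)·[y₀ + 2y₁ + 2y₂ + 2y₃ + 2y₄ + 2y₅ + 2y₆ + 2y₇ + y₈] = 0.5·(-134.673) = -67.33650.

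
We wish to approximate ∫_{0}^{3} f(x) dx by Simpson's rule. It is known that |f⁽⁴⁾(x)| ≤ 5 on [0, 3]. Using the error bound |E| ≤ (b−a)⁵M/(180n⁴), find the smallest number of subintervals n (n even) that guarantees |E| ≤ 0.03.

4

Need 1215/(180n⁴) ≤ 0.03.
n⁴ ≥ 1215/(180·0.03) = 225 ⇒ n ≥ 3.8730, so the smallest even n is 4. (n must be even for Simpson's rule.)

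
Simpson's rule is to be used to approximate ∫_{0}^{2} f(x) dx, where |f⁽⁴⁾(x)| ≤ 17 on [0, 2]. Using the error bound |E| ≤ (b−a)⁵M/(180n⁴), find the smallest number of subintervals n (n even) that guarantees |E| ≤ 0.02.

4

Need 544/(180n⁴) ≤ 0.02.
n⁴ ≥ 544/(180·0.02) = 151.111 ⇒ n ≥ 3.5061, so the smallest even n is 4. (n must be even for Simpson's rule.)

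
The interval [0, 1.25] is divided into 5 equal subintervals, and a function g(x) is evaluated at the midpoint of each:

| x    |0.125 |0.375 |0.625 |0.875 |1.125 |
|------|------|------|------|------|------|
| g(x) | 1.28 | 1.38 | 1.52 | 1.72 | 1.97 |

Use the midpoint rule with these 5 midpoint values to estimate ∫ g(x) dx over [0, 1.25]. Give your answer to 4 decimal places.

1.9675

h = 0.25, n = 5.
h·[y(m₁) + y(m₂) + y(m₃) + y(m₄) + y(m₅)] = 0.25·(7.87) = 1.9675.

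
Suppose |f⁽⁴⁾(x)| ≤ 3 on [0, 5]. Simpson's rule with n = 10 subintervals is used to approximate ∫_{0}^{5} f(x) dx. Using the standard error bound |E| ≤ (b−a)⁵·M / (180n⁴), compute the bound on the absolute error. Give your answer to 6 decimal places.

0.005208

|E| ≤ (5)⁵·3 / (180·10⁴) = 9375/1800000 = 0.005208.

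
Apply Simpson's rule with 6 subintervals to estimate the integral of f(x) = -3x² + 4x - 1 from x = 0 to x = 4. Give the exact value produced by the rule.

h = (4 − 0)/6 = 0.666667.
Nodes x₀,…,x₆ = 0, 0.666667, 1.333333, 2, 2.666667, 3.333333, 4.
f(x) = -3x² + 4x - 1: f₀=-1, f₁=0.333333, f₂=-1, f₃=-5, f₄=-11.666667, f₅=-21, f₆=-33.
(h/3)·[f₀ + 4f₁ + 2f₂ + 4f₃ + 2f₄ + 4f₅ + f₆] = 0.222222·(-162) = -36.

-36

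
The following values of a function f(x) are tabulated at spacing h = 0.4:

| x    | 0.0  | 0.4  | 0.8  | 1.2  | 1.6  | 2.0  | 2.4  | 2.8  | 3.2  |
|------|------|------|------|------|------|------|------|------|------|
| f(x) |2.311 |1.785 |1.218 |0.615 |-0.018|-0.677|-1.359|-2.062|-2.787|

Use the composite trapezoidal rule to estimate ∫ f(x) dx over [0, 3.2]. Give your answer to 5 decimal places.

-0.29440

h = 0.4, n = 8.
(h/2)·[y₀ + 2y₁ + 2y₂ + 2y₃ + 2y₄ + 2y₅ + 2y₆ + 2y₇ + y₈] = 0.2·(-1.472) = -0.29440.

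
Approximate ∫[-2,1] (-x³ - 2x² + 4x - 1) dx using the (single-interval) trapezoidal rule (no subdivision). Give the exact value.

T = (b−a)/2 · [f(-2) + f(1)] = 1.5·[(-9) + 0] = -13.5.

-13.5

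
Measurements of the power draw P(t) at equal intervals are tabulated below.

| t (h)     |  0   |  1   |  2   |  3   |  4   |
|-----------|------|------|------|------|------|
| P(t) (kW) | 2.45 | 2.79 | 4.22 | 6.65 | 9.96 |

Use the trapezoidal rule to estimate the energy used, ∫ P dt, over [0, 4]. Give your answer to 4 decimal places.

19.8650

h = 1, n = 4.
(h/2)·[y₀ + 2y₁ + 2y₂ + 2y₃ + y₄] = 0.5·(39.73) = 19.8650.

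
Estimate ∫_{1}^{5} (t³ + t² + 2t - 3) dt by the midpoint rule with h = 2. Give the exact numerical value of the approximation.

196

h = (5 − 1)/2 = 2.
Midpoints m₁,…,m₂ = 2, 4.
f(m₁)=13, f(m₂)=85.
h·[f(m₁) + f(m₂)] = 2·(98) = 196.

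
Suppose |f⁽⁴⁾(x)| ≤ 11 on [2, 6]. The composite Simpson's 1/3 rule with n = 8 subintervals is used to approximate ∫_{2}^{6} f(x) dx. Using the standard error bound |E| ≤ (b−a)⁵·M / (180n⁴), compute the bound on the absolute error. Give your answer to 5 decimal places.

0.01528

|E| ≤ (4)⁵·11 / (180·8⁴) = 11264/737280 = 0.01528.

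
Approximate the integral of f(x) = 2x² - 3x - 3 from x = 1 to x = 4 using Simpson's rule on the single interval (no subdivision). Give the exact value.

S = (b−a)/6 · [f(1) + 4f(2.5) + f(4)] = 0.5·[(-4) + 4·2 + 17] = 10.5.

10.5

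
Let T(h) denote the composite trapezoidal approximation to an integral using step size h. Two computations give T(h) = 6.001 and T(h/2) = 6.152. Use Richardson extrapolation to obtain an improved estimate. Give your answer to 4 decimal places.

6.2023

R = (4·T(h/2) − T(h)) / 3 = (4·6.152 − 6.001)/3 = (18.607)/3 = 6.2023.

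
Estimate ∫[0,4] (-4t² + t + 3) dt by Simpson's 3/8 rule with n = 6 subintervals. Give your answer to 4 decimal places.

-65.3333

h = (4 − 0)/6 = 0.666667.
Nodes t₀,…,t₆ = 0, 0.666667, 1.333333, 2, 2.666667, 3.333333, 4.
f(t) = -4t² + t + 3: f₀=3, f₁=1.888889, f₂=-2.777778, f₃=-11, f₄=-22.777778, f₅=-38.111111, f₆=-57.
(3h/8)·[f₀ + 3f₁ + 3f₂ + 2f₃ + 3f₄ + 3f₅ + f₆] = 0.25·(-261.333333) = -65.3333.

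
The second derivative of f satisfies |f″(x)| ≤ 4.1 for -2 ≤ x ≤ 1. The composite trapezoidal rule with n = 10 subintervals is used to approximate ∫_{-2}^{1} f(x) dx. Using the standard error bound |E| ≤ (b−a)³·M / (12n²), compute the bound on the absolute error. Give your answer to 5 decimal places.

|E| ≤ (3)³·4.1 / (12·10²) = 110.7/1200 = 0.09225.

0.09225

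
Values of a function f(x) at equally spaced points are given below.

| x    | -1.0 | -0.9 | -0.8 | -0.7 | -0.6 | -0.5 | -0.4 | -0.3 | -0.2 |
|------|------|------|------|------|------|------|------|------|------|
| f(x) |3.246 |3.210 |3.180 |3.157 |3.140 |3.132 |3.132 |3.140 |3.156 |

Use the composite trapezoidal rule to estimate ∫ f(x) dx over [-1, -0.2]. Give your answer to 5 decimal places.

h = 0.1, n = 8.
(h/2)·[y₀ + 2y₁ + 2y₂ + 2y₃ + 2y₄ + 2y₅ + 2y₆ + 2y₇ + y₈] = 0.05·(50.584) = 2.52920.

2.52920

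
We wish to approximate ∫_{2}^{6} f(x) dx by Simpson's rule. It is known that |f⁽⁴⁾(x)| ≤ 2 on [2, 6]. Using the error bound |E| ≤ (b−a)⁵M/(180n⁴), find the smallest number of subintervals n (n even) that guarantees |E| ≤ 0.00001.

Need 2048/(180n⁴) ≤ 0.00001.
n⁴ ≥ 2048/(180·0.00001) = 1.13778e+06 ⇒ n ≥ 32.6599, so the smallest even n is 34. (n must be even for Simpson's rule.)

34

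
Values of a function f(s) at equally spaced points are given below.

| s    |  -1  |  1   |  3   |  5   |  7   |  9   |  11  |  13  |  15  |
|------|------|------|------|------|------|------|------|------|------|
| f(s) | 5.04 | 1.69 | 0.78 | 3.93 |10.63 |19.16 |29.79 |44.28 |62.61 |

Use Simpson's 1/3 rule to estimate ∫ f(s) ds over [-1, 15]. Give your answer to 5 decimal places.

h = 2, n = 8.
(h/3)·[y₀ + 4y₁ + 2y₂ + 4y₃ + 2y₄ + 4y₅ + 2y₆ + 4y₇ + y₈] = 0.666667·(426.29) = 284.19333.

284.19333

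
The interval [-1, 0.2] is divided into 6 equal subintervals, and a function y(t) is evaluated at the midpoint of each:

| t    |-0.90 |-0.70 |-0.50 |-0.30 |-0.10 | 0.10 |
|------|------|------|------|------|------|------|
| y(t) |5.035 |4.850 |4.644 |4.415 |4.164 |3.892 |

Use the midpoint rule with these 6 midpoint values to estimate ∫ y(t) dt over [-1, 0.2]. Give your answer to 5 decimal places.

h = 0.2, n = 6.
h·[y(m₁) + y(m₂) + y(m₃) + y(m₄) + y(m₅) + y(m₆)] = 0.2·(27.000) = 5.40000.

5.40000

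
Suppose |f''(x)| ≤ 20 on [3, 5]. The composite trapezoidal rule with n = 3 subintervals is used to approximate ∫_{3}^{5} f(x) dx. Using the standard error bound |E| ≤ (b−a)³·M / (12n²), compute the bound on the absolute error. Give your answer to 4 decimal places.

|E| ≤ (2)³·20 / (12·3²) = 160/108 = 1.4815.

1.4815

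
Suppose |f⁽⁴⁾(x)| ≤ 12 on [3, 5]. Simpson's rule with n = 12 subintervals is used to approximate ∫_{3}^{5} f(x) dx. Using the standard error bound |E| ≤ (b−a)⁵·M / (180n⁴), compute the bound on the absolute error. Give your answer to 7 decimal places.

|E| ≤ (2)⁵·12 / (180·12⁴) = 384/3732480 = 0.0001029.

0.0001029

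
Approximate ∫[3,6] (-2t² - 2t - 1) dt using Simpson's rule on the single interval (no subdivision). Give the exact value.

S = (b−a)/6 · [f(3) + 4f(4.5) + f(6)] = 0.5·[(-25) + 4·(-50.5) + (-85)] = -156.

-156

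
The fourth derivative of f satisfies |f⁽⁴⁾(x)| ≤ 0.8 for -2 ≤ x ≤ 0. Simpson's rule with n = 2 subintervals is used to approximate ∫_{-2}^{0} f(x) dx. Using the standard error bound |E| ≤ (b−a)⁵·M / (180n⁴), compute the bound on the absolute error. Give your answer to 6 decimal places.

0.008889

|E| ≤ (2)⁵·0.8 / (180·2⁴) = 25.6/2880 = 0.008889.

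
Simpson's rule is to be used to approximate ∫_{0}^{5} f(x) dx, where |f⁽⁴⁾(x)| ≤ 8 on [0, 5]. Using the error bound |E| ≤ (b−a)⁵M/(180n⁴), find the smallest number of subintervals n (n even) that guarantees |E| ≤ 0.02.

Need 25000/(180n⁴) ≤ 0.02.
n⁴ ≥ 25000/(180·0.02) = 6944.44 ⇒ n ≥ 9.1287, so the smallest even n is 10. (n must be even for Simpson's rule.)

10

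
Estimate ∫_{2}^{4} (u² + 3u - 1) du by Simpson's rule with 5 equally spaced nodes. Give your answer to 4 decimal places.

h = (4 − 2)/4 = 0.5.
Nodes u₀,…,u₄ = 2, 2.5, 3, 3.5, 4.
f(u) = u² + 3u - 1: f₀=9, f₁=12.75, f₂=17, f₃=21.75, f₄=27.
(h/3)·[f₀ + 4f₁ + 2f₂ + 4f₃ + f₄] = 0.166667·(208) = 34.6667.

34.6667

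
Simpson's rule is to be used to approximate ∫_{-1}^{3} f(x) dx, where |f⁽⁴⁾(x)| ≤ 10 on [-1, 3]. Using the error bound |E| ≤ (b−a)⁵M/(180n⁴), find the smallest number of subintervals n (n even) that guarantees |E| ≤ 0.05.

6

Need 10240/(180n⁴) ≤ 0.05.
n⁴ ≥ 10240/(180·0.05) = 1137.78 ⇒ n ≥ 5.8078, so the smallest even n is 6. (n must be even for Simpson's rule.)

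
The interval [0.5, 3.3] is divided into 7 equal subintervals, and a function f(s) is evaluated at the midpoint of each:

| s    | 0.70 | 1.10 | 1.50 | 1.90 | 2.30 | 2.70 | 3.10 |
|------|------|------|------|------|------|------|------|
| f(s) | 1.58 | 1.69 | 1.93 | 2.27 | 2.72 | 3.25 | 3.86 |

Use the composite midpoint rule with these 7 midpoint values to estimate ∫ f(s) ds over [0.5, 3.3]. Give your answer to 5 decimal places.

h = 0.4, n = 7.
h·[y(m₁) + y(m₂) + y(m₃) + y(m₄) + y(m₅) + y(m₆) + y(m₇)] = 0.4·(17.30) = 6.92000.

6.92000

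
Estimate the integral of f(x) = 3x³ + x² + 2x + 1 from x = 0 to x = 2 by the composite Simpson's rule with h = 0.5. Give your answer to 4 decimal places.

h = (2 − 0)/4 = 0.5.
Nodes x₀,…,x₄ = 0, 0.5, 1, 1.5, 2.
f(x) = 3x³ + x² + 2x + 1: f₀=1, f₁=2.625, f₂=7, f₃=16.375, f₄=33.
(h/3)·[f₀ + 4f₁ + 2f₂ + 4f₃ + f₄] = 0.166667·(124) = 20.6667.

20.6667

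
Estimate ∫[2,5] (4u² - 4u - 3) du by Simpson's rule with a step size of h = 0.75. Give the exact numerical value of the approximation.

h = (5 − 2)/4 = 0.75.
Nodes u₀,…,u₄ = 2, 2.75, 3.5, 4.25, 5.
f(u) = 4u² - 4u - 3: f₀=5, f₁=16.25, f₂=32, f₃=52.25, f₄=77.
(h/3)·[f₀ + 4f₁ + 2f₂ + 4f₃ + f₄] = 0.25·(420) = 105.

105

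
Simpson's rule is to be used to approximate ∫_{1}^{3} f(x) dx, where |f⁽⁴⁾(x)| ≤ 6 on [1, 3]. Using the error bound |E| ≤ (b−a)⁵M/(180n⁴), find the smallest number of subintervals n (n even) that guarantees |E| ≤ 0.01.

Need 192/(180n⁴) ≤ 0.01.
n⁴ ≥ 192/(180·0.01) = 106.667 ⇒ n ≥ 3.2137, so the smallest even n is 4. (n must be even for Simpson's rule.)

4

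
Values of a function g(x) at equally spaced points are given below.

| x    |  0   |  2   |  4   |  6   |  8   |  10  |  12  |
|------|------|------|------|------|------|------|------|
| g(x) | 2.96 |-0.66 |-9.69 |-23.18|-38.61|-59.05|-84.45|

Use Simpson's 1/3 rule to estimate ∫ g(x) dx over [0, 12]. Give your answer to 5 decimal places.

-339.76667

h = 2, n = 6.
(h/3)·[y₀ + 4y₁ + 2y₂ + 4y₃ + 2y₄ + 4y₅ + y₆] = 0.666667·(-509.65) = -339.76667.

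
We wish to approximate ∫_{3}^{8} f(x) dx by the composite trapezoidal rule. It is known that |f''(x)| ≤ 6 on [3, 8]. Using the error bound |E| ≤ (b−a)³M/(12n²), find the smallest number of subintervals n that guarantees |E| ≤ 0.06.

33

Need 750/(12n²) ≤ 0.06.
n² ≥ 750/(12·0.06) = 1041.67 ⇒ n ≥ 32.2749, so the smallest n is 33.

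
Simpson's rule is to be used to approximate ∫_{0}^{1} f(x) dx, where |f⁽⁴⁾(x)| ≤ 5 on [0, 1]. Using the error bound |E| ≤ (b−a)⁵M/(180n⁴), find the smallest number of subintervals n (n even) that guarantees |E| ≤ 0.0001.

Need 5/(180n⁴) ≤ 0.0001.
n⁴ ≥ 5/(180·0.0001) = 277.778 ⇒ n ≥ 4.0825, so the smallest even n is 6. (n must be even for Simpson's rule.)

6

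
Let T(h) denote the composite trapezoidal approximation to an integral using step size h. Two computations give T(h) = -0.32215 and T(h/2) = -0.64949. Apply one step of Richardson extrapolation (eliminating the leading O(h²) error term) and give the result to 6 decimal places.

-0.758603

R = (4·T(h/2) − T(h)) / 3 = (4·(-0.64949) − (-0.32215))/3 = (-2.27581)/3 = -0.758603.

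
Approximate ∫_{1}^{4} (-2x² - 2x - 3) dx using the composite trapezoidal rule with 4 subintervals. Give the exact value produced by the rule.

-66.5625

h = (4 − 1)/4 = 0.75.
Nodes x₀,…,x₄ = 1, 1.75, 2.5, 3.25, 4.
f(x) = -2x² - 2x - 3: f₀=-7, f₁=-12.625, f₂=-20.5, f₃=-30.625, f₄=-43.
(h/2)·[f₀ + 2f₁ + 2f₂ + 2f₃ + f₄] = 0.375·(-177.5) = -66.5625.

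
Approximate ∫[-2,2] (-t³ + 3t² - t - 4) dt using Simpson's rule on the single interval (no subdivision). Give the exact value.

0

S = (b−a)/6 · [f(-2) + 4f(0) + f(2)] = 0.666667·[18 + 4·(-4) + (-2)] = 0.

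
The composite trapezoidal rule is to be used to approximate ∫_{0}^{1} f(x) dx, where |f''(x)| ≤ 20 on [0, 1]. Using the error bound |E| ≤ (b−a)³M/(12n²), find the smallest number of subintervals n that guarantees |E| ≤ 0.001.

Need 20/(12n²) ≤ 0.001.
n² ≥ 20/(12·0.001) = 1666.67 ⇒ n ≥ 40.8248, so the smallest n is 41.

41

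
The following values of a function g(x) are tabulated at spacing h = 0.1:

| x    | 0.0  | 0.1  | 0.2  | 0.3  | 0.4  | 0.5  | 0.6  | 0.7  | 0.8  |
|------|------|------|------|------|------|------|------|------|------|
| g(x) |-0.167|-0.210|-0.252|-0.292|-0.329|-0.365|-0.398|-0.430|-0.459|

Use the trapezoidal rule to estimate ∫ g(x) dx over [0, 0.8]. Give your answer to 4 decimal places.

-0.2589

h = 0.1, n = 8.
(h/2)·[y₀ + 2y₁ + 2y₂ + 2y₃ + 2y₄ + 2y₅ + 2y₆ + 2y₇ + y₈] = 0.05·(-5.178) = -0.2589.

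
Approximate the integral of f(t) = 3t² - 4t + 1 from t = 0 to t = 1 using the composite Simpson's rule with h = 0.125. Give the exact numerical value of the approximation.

h = (1 − 0)/8 = 0.125.
Nodes t₀,…,t₈ = 0, 0.125, 0.25, 0.375, 0.5, 0.625, 0.75, 0.875, 1.
f(t) = 3t² - 4t + 1: f₀=1, f₁=0.546875, f₂=0.1875, f₃=-0.078125, f₄=-0.25, f₅=-0.328125, f₆=-0.3125, f₇=-0.203125, f₈=0.
(h/3)·[f₀ + 4f₁ + 2f₂ + 4f₃ + 2f₄ + 4f₅ + 2f₆ + 4f₇ + f₈] = 0.041667·(0) = 0.

0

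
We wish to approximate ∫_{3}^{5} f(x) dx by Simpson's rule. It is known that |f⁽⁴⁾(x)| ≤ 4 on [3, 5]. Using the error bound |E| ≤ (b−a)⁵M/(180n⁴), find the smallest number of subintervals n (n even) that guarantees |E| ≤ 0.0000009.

Need 128/(180n⁴) ≤ 0.0000009.
n⁴ ≥ 128/(180·0.0000009) = 790123 ⇒ n ≥ 29.8142, so the smallest even n is 30. (n must be even for Simpson's rule.)

30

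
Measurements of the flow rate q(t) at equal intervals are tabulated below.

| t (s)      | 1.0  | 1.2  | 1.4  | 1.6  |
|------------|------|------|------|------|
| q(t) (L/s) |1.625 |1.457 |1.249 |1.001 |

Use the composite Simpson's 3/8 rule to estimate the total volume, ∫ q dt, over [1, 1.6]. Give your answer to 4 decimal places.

h = 0.2, n = 3.
(3h/8)·[y₀ + 3y₁ + 3y₂ + y₃] = 0.075·(10.744) = 0.8058.

0.8058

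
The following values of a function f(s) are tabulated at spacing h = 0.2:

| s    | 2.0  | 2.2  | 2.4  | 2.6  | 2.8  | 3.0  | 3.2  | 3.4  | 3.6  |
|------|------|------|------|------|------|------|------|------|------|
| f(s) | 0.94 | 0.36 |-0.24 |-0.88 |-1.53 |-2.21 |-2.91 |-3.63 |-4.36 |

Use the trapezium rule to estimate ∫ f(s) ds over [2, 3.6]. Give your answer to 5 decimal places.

h = 0.2, n = 8.
(h/2)·[y₀ + 2y₁ + 2y₂ + 2y₃ + 2y₄ + 2y₅ + 2y₆ + 2y₇ + y₈] = 0.1·(-25.50) = -2.55000.

-2.55000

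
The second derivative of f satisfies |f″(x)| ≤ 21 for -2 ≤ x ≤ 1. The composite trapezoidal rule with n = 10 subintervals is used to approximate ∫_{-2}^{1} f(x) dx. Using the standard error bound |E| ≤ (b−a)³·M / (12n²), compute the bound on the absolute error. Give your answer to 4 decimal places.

0.4725

|E| ≤ (3)³·21 / (12·10²) = 567/1200 = 0.4725.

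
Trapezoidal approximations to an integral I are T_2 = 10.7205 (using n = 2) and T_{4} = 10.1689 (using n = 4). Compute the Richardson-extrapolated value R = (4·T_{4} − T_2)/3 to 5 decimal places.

R = (4·T_{4} − T_2) / 3 = (4·10.1689 − 10.7205)/3 = (29.9551)/3 = 9.98503.

9.98503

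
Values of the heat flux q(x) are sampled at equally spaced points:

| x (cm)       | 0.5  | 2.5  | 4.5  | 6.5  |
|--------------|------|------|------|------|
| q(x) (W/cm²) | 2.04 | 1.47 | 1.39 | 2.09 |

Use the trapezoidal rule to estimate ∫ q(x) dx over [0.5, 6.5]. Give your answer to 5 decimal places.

h = 2, n = 3.
(h/2)·[y₀ + 2y₁ + 2y₂ + y₃] = 1·(9.85) = 9.85000.

9.85000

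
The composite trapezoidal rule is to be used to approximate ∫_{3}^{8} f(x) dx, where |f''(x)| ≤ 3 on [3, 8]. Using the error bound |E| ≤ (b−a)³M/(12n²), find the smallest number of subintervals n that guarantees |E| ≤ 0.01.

Need 375/(12n²) ≤ 0.01.
n² ≥ 375/(12·0.01) = 3125 ⇒ n ≥ 55.9017, so the smallest n is 56.

56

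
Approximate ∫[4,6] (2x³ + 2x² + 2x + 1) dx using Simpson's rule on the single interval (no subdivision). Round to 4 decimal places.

S = (b−a)/6 · [f(4) + 4f(5) + f(6)] = 0.333333·[169 + 4·311 + 517] = 643.3333.

643.3333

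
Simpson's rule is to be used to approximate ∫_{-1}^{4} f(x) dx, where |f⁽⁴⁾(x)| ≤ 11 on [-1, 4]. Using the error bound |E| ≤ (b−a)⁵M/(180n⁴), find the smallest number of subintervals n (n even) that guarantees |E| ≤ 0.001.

22

Need 34375/(180n⁴) ≤ 0.001.
n⁴ ≥ 34375/(180·0.001) = 190972 ⇒ n ≥ 20.9046, so the smallest even n is 22. (n must be even for Simpson's rule.)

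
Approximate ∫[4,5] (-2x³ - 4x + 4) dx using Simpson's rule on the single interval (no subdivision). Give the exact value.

S = (b−a)/6 · [f(4) + 4f(4.5) + f(5)] = 0.166667·[(-140) + 4·(-196.25) + (-266)] = -198.5.

-198.5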